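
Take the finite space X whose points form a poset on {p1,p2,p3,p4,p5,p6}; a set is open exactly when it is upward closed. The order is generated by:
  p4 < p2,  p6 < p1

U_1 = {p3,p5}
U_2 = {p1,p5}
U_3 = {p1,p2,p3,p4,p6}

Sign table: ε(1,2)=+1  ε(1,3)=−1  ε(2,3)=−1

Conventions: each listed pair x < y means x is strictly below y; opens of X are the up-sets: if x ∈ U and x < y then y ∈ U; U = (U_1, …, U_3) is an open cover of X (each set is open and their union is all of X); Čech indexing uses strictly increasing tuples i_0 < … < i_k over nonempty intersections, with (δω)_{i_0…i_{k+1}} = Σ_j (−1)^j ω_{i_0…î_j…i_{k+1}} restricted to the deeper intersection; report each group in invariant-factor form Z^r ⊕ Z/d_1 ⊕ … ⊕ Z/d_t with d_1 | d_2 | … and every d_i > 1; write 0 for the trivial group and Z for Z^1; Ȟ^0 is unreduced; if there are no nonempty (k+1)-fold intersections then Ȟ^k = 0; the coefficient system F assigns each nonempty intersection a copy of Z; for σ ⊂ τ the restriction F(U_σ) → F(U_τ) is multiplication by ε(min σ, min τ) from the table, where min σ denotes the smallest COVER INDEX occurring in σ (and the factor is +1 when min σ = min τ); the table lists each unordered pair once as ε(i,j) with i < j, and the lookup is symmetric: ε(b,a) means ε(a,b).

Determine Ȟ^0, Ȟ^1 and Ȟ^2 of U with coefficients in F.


Ȟ^0(U;F) ≅ Z, Ȟ^1(U;F) ≅ Z, Ȟ^2(U;F) ≅ 0

nonempty overlaps:
  U12={p5} U13={p3} U23={p1}
C dims 3,3; δ0: rk 2, SNF 1^2
degree 0: 3−2−0 = 1 → Ȟ^0 ≅ Z
degree 1: 3−0−2 = 1 → Ȟ^1 ≅ Z
degree 2: 0−0−0 = 0 → Ȟ^2 ≅ 0


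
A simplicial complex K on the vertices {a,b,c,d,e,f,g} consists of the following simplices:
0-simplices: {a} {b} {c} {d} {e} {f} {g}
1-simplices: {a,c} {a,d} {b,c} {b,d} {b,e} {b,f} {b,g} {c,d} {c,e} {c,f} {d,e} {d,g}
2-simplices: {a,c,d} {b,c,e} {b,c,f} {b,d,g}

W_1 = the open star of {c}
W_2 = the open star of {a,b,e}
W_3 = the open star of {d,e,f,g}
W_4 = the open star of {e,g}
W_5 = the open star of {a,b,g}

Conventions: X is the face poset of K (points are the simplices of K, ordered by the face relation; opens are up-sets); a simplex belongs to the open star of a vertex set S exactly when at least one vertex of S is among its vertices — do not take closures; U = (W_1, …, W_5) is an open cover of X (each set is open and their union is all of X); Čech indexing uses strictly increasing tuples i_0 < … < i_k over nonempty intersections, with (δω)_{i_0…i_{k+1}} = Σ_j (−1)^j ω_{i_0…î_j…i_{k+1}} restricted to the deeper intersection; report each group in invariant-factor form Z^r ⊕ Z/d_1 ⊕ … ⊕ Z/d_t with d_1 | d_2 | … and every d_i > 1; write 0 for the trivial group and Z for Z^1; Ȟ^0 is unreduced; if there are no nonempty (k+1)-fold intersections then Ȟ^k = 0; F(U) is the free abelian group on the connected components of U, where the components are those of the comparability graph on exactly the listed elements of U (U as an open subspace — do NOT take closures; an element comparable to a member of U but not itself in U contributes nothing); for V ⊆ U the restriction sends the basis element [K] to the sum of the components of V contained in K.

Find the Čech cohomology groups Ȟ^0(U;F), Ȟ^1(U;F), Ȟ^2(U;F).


nonempty overlaps:
  W1={{c},{a,c},{b,c},{c,d},{c,e},{c,f},{a,c,d},{b,c,e},{b,c,f}} W2={{a},{b},{e},{a,c},{a,d},{b,c},{b,d},{b,e},{b,f},{b,g},{c,e},{d,e},{a,c,d},{b,c,e},{b,c,f},{b,d,g}} W3={{d},{e},{f},{g},{a,d},{b,d},{b,e},{b,f},{b,g},{c,d},{c,e},{c,f},{d,e},{d,g},{a,c,d},{b,c,e},{b,c,f},{b,d,g}} W4={{e},{g},{b,e},{b,g},{c,e},{d,e},{d,g},{b,c,e},{b,d,g}} W5={{a},{b},{g},{a,c},{a,d},{b,c},{b,d},{b,e},{b,f},{b,g},{d,g},{a,c,d},{b,c,e},{b,c,f},{b,d,g}}
  W12={{a,c},{b,c},{c,e},{a,c,d},{b,c,e},{b,c,f}} W13={{c,d},{c,e},{c,f},{a,c,d},{b,c,e},{b,c,f}} W14={{c,e},{b,c,e}} W15={{a,c},{b,c},{a,c,d},{b,c,e},{b,c,f}} W23={{e},{a,d},{b,d},{b,e},{b,f},{b,g},{c,e},{d,e},{a,c,d},{b,c,e},{b,c,f},{b,d,g}} W24={{e},{b,e},{b,g},{c,e},{d,e},{b,c,e},{b,d,g}} W25={{a},{b},{a,c},{a,d},{b,c},{b,d},{b,e},{b,f},{b,g},{a,c,d},{b,c,e},{b,c,f},{b,d,g}} W34={{e},{g},{b,e},{b,g},{c,e},{d,e},{d,g},{b,c,e},{b,d,g}} W35={{g},{a,d},{b,d},{b,e},{b,f},{b,g},{d,g},{a,c,d},{b,c,e},{b,c,f},{b,d,g}} W45={{g},{b,e},{b,g},{d,g},{b,c,e},{b,d,g}}
  W123={{c,e},{a,c,d},{b,c,e},{b,c,f}} W124={{c,e},{b,c,e}} W125={{a,c},{b,c},{a,c,d},{b,c,e},{b,c,f}} W134={{c,e},{b,c,e}} W135={{a,c,d},{b,c,e},{b,c,f}} W145={{b,c,e}} W234={{e},{b,e},{b,g},{c,e},{d,e},{b,c,e},{b,d,g}} W235={{a,d},{b,d},{b,e},{b,f},{b,g},{a,c,d},{b,c,e},{b,c,f},{b,d,g}} W245={{b,e},{b,g},{b,c,e},{b,d,g}} W345={{g},{b,e},{b,g},{d,g},{b,c,e},{b,d,g}}
  W1234={{c,e},{b,c,e}} W1235={{a,c,d},{b,c,e},{b,c,f}} W1245={{b,c,e}} W1345={{b,c,e}} W2345={{b,e},{b,g},{b,c,e},{b,d,g}}
  W12345={{b,c,e}}
components per intersection:
  W1: {{c},{a,c},{b,c},{c,d},{c,e},{c,f},{a,c,d},{b,c,e},{b,c,f}}
  W2: {{a},{a,c},{a,d},{a,c,d}} {{b},{e},{b,c},{b,d},{b,e},{b,f},{b,g},{c,e},{d,e},{b,c,e},{b,c,f},{b,d,g}}
  W3: {{d},{e},{g},{a,d},{b,d},{b,e},{b,g},{c,d},{c,e},{d,e},{d,g},{a,c,d},{b,c,e},{b,d,g}} {{f},{b,f},{c,f},{b,c,f}}
  W4: {{e},{b,e},{c,e},{d,e},{b,c,e}} {{g},{b,g},{d,g},{b,d,g}}
  W5: {{a},{a,c},{a,d},{a,c,d}} {{b},{g},{b,c},{b,d},{b,e},{b,f},{b,g},{d,g},{b,c,e},{b,c,f},{b,d,g}}
  W12: {{a,c},{a,c,d}} {{b,c},{c,e},{b,c,e},{b,c,f}}
  W13: {{c,d},{a,c,d}} {{c,e},{b,c,e}} {{c,f},{b,c,f}}
  W14: {{c,e},{b,c,e}}
  W15: {{a,c},{a,c,d}} {{b,c},{b,c,e},{b,c,f}}
  W23: {{e},{b,e},{c,e},{d,e},{b,c,e}} {{a,d},{a,c,d}} {{b,d},{b,g},{b,d,g}} {{b,f},{b,c,f}}
  W24: {{e},{b,e},{c,e},{d,e},{b,c,e}} {{b,g},{b,d,g}}
  W25: {{a},{a,c},{a,d},{a,c,d}} {{b},{b,c},{b,d},{b,e},{b,f},{b,g},{b,c,e},{b,c,f},{b,d,g}}
  W34: {{e},{b,e},{c,e},{d,e},{b,c,e}} {{g},{b,g},{d,g},{b,d,g}}
  W35: {{g},{b,d},{b,g},{d,g},{b,d,g}} {{a,d},{a,c,d}} {{b,e},{b,c,e}} {{b,f},{b,c,f}}
  W45: {{g},{b,g},{d,g},{b,d,g}} {{b,e},{b,c,e}}
  W123: {{c,e},{b,c,e}} {{a,c,d}} {{b,c,f}}
  W124: {{c,e},{b,c,e}}
  W125: {{a,c},{a,c,d}} {{b,c},{b,c,e},{b,c,f}}
  W134: {{c,e},{b,c,e}}
  W135: {{a,c,d}} {{b,c,e}} {{b,c,f}}
  W145: {{b,c,e}}
  W234: {{e},{b,e},{c,e},{d,e},{b,c,e}} {{b,g},{b,d,g}}
  W235: {{a,d},{a,c,d}} {{b,d},{b,g},{b,d,g}} {{b,e},{b,c,e}} {{b,f},{b,c,f}}
  W245: {{b,e},{b,c,e}} {{b,g},{b,d,g}}
  W345: {{g},{b,g},{d,g},{b,d,g}} {{b,e},{b,c,e}}
  W1234: {{c,e},{b,c,e}}
  W1235: {{a,c,d}} {{b,c,e}} {{b,c,f}}
  W1245: {{b,c,e}}
  W1345: {{b,c,e}}
  W2345: {{b,e},{b,c,e}} {{b,g},{b,d,g}}
  W12345: {{b,c,e}}
C dims 9,24,21,8; δ0: rk 8, SNF 1^8; δ1: rk 14, SNF 1^14; δ2: rk 7, SNF 1^7
degree 0: 9−8−0 = 1 → Ȟ^0 ≅ Z
degree 1: 24−14−8 = 2 → Ȟ^1 ≅ Z^2
degree 2: 21−7−14 = 0 → Ȟ^2 ≅ 0

Ȟ^0 = Z, Ȟ^1 = Z^2 and Ȟ^2 = 0


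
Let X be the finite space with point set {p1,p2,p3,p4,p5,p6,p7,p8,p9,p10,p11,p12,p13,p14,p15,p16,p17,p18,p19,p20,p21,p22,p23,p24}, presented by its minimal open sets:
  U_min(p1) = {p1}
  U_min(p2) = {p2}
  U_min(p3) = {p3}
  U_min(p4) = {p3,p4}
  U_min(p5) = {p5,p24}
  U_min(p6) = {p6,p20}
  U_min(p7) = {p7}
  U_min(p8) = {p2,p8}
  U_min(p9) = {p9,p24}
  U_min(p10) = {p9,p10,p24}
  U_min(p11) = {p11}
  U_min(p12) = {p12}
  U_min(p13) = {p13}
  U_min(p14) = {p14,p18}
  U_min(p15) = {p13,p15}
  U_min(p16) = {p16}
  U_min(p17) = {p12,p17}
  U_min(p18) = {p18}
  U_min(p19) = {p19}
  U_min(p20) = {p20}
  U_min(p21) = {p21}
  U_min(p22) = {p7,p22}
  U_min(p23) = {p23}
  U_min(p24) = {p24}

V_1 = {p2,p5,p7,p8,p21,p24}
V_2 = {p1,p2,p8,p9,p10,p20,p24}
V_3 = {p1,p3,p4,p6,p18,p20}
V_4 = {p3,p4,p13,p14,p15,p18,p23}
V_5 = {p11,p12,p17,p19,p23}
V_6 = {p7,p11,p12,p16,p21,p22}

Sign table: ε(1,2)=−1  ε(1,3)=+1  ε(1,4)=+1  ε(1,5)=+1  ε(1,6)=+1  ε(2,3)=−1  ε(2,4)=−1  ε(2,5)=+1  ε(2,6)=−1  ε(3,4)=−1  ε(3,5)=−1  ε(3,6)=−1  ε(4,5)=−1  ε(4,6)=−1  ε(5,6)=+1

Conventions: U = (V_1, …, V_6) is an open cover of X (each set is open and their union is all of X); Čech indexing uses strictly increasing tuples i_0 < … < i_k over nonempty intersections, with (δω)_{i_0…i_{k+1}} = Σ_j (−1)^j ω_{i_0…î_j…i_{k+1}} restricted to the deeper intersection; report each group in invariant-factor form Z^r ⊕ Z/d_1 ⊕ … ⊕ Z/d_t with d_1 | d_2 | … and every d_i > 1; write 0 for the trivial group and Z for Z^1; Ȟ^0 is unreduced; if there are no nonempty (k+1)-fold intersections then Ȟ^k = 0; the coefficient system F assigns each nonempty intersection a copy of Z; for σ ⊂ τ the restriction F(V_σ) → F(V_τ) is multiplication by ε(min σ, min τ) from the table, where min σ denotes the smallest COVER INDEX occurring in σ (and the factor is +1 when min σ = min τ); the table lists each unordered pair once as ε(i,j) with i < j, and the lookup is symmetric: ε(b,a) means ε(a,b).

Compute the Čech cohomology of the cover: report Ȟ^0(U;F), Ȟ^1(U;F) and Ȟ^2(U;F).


Ȟ^0(U;F) ≅ Z; Ȟ^1(U;F) ≅ Z; Ȟ^2(U;F) ≅ 0

nonempty intersections:
  V12={p2,p8,p24} V16={p7,p21} V23={p1,p20} V34={p3,p4,p18} V45={p23} V56={p11,p12}
C dims 6,6; δ0: rk 5, SNF 1^5
Ȟ^0: (6−5)−0=1 ⇒ Z
Ȟ^1: (6−0)−5=1 ⇒ Z
Ȟ^2: (0−0)−0=0 ⇒ 0


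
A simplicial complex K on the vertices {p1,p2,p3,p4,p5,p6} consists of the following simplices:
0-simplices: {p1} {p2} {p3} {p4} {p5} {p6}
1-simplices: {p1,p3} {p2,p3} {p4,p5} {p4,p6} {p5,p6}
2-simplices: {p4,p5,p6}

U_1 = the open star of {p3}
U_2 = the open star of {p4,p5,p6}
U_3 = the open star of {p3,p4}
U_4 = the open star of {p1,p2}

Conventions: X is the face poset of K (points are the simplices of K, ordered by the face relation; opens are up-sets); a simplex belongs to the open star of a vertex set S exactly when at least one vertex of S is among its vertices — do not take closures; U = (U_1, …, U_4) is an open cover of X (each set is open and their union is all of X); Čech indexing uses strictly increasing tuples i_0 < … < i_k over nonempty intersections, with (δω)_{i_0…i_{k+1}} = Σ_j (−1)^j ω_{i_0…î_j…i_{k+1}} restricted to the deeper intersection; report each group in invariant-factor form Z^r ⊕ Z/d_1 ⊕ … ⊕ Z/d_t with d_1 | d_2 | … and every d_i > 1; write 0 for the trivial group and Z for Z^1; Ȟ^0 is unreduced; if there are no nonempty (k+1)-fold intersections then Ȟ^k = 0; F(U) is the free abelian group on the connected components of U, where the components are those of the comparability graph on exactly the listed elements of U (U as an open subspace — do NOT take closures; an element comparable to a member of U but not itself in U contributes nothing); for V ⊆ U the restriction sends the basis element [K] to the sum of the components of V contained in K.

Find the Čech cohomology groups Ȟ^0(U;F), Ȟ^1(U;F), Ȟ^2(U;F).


Ȟ^0 = Z^2; Ȟ^1 = 0; Ȟ^2 = 0

nonempty intersections:
  U1={{p3},{p1,p3},{p2,p3}} U2={{p4},{p5},{p6},{p4,p5},{p4,p6},{p5,p6},{p4,p5,p6}} U3={{p3},{p4},{p1,p3},{p2,p3},{p4,p5},{p4,p6},{p4,p5,p6}} U4={{p1},{p2},{p1,p3},{p2,p3}}
  U13={{p3},{p1,p3},{p2,p3}} U14={{p1,p3},{p2,p3}} U23={{p4},{p4,p5},{p4,p6},{p4,p5,p6}} U34={{p1,p3},{p2,p3}}
  U134={{p1,p3},{p2,p3}}
components per intersection:
  U1: {{p3},{p1,p3},{p2,p3}}
  U2: {{p4},{p5},{p6},{p4,p5},{p4,p6},{p5,p6},{p4,p5,p6}}
  U3: {{p3},{p1,p3},{p2,p3}} {{p4},{p4,p5},{p4,p6},{p4,p5,p6}}
  U4: {{p1},{p1,p3}} {{p2},{p2,p3}}
  U13: {{p3},{p1,p3},{p2,p3}}
  U14: {{p1,p3}} {{p2,p3}}
  U23: {{p4},{p4,p5},{p4,p6},{p4,p5,p6}}
  U34: {{p1,p3}} {{p2,p3}}
  U134: {{p1,p3}} {{p2,p3}}
C dims 6,6,2; δ0: rk 4, SNF 1^4; δ1: rk 2, SNF 1^2
Ȟ^0: (6−4)−0=2 ⇒ Z^2
Ȟ^1: (6−2)−4=0 ⇒ 0
Ȟ^2: (2−0)−2=0 ⇒ 0


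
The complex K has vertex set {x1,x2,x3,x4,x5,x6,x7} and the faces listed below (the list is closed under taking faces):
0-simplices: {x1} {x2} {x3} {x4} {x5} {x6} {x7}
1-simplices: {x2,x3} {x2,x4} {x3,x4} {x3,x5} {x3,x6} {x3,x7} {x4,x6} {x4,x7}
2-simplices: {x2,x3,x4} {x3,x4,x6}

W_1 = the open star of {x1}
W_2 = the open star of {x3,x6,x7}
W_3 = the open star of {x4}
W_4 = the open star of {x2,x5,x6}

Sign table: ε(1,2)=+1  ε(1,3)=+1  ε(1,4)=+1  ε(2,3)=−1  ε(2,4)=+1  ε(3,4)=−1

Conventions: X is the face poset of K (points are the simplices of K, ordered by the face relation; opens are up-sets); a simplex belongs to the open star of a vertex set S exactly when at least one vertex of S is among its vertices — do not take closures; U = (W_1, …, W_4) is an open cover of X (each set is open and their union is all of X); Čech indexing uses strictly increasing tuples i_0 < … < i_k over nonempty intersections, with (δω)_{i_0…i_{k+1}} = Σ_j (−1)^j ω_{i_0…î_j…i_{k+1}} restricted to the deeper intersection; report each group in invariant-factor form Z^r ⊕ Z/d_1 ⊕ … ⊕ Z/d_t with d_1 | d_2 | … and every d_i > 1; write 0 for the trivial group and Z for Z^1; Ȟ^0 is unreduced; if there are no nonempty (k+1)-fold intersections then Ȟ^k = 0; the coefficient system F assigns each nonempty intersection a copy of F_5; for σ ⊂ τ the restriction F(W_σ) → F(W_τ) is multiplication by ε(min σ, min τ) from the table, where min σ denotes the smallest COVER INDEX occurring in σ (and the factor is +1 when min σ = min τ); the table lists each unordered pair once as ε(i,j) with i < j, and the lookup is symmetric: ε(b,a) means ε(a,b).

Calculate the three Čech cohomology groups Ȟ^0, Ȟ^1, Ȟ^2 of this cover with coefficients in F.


Ȟ^0 ≅ Z/5 ⊕ Z/5, Ȟ^1 ≅ 0, Ȟ^2 ≅ 0

nerve simplices:
  W1={{x1}} W2={{x3},{x6},{x7},{x2,x3},{x3,x4},{x3,x5},{x3,x6},{x3,x7},{x4,x6},{x4,x7},{x2,x3,x4},{x3,x4,x6}} W3={{x4},{x2,x4},{x3,x4},{x4,x6},{x4,x7},{x2,x3,x4},{x3,x4,x6}} W4={{x2},{x5},{x6},{x2,x3},{x2,x4},{x3,x5},{x3,x6},{x4,x6},{x2,x3,x4},{x3,x4,x6}}
  W23={{x3,x4},{x4,x6},{x4,x7},{x2,x3,x4},{x3,x4,x6}} W24={{x6},{x2,x3},{x3,x5},{x3,x6},{x4,x6},{x2,x3,x4},{x3,x4,x6}} W34={{x2,x4},{x4,x6},{x2,x3,x4},{x3,x4,x6}}
  W234={{x4,x6},{x2,x3,x4},{x3,x4,x6}}
C dims 4,3,1; δ0: rk_F5 2; δ1: rk_F5 1
degree 0: 4−2−0 = 2 → Ȟ^0 ≅ Z/5 ⊕ Z/5
degree 1: 3−1−2 = 0 → Ȟ^1 ≅ 0
degree 2: 1−0−1 = 0 → Ȟ^2 ≅ 0


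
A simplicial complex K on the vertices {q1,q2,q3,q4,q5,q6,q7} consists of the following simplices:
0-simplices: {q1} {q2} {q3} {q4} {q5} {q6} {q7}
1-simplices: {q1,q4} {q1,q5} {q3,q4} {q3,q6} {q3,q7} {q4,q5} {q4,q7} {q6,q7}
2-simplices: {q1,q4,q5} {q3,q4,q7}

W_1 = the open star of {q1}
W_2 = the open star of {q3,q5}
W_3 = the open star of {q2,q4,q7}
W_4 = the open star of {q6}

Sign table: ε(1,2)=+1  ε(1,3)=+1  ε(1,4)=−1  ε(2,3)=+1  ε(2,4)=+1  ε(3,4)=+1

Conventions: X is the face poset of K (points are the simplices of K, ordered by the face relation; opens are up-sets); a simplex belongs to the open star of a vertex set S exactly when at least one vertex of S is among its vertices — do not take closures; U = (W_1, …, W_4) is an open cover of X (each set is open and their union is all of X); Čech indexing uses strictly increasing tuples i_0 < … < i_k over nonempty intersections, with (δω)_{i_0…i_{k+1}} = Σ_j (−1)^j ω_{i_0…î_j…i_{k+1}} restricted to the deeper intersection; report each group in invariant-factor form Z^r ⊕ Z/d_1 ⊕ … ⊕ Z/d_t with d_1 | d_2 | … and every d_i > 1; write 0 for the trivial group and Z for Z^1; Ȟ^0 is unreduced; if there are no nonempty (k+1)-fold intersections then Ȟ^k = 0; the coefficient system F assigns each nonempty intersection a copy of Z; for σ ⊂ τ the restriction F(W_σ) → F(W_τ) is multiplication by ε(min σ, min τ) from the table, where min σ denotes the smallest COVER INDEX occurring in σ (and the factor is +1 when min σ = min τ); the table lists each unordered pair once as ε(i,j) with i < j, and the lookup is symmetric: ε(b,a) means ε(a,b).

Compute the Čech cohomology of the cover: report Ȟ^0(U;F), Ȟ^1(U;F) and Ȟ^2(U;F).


Ȟ^0 = Z, Ȟ^1 = Z and Ȟ^2 = 0

nonempty intersections:
  W1={{q1},{q1,q4},{q1,q5},{q1,q4,q5}} W2={{q3},{q5},{q1,q5},{q3,q4},{q3,q6},{q3,q7},{q4,q5},{q1,q4,q5},{q3,q4,q7}} W3={{q2},{q4},{q7},{q1,q4},{q3,q4},{q3,q7},{q4,q5},{q4,q7},{q6,q7},{q1,q4,q5},{q3,q4,q7}} W4={{q6},{q3,q6},{q6,q7}}
  W12={{q1,q5},{q1,q4,q5}} W13={{q1,q4},{q1,q4,q5}} W23={{q3,q4},{q3,q7},{q4,q5},{q1,q4,q5},{q3,q4,q7}} W24={{q3,q6}} W34={{q6,q7}}
  W123={{q1,q4,q5}}
C dims 4,5,1; δ0: rk 3, SNF 1^3; δ1: rk 1, SNF 1^1
Ȟ^0: (4−3)−0=1 ⇒ Z
Ȟ^1: (5−1)−3=1 ⇒ Z
Ȟ^2: (1−0)−1=0 ⇒ 0


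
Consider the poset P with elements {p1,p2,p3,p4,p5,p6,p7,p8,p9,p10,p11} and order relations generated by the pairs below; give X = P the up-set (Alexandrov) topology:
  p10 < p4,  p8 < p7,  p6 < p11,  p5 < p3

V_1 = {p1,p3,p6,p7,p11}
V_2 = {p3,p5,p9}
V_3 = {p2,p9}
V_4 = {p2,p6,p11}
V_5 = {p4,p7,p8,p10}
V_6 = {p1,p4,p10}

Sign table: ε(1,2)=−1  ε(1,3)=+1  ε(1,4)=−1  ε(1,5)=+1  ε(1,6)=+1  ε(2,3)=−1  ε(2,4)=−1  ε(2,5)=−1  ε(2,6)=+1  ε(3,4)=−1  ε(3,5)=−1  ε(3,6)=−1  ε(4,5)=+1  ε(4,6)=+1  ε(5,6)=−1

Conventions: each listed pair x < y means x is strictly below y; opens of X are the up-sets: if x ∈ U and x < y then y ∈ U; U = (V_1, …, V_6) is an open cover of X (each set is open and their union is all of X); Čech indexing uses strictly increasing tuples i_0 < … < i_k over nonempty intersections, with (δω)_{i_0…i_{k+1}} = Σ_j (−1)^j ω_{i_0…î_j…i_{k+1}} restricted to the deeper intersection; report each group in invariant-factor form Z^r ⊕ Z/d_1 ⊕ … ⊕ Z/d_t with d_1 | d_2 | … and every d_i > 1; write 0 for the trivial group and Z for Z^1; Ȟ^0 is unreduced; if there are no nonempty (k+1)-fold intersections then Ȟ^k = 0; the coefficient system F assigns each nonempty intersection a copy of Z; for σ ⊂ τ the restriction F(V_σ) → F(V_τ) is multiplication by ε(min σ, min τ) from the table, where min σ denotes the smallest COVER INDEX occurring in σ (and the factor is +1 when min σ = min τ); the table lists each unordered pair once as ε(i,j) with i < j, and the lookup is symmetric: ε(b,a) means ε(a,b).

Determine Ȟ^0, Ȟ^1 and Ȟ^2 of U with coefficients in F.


Ȟ^0(U;F) ≅ 0, Ȟ^1(U;F) ≅ Z ⊕ Z/2 and Ȟ^2(U;F) ≅ 0

intersection data:
  V12={p3} V14={p6,p11} V15={p7} V16={p1} V23={p9} V34={p2} V56={p4,p10}
C dims 6,7; δ0: rk 6, SNF 1^5·2
Ȟ^0 = (6 − 6) − 0 = 0, so Ȟ^0 ≅ 0
Ȟ^1 = (7 − 0) − 6 = 1 plus torsion [2], so Ȟ^1 ≅ Z ⊕ Z/2
Ȟ^2 = (0 − 0) − 0 = 0, so Ȟ^2 ≅ 0


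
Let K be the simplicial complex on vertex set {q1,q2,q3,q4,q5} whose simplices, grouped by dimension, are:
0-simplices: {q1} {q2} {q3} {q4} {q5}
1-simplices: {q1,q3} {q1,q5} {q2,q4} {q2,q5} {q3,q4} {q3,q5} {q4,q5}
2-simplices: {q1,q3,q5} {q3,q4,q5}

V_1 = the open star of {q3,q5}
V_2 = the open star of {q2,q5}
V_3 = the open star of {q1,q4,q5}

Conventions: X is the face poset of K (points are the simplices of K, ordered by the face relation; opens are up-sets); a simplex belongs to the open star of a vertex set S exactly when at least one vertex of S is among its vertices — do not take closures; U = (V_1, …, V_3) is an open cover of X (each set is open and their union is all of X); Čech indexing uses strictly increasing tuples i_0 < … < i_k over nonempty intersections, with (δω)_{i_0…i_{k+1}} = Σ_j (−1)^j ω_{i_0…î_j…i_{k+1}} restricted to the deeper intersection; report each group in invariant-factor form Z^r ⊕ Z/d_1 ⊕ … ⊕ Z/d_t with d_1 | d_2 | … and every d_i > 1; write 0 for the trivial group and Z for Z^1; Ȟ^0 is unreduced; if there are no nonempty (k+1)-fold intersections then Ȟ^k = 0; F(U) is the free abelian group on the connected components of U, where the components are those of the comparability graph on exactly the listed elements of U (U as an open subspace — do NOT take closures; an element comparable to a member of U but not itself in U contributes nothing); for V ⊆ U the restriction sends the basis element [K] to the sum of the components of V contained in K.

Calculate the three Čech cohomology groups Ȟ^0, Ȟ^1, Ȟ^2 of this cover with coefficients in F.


nonempty intersections:
  V1={{q3},{q5},{q1,q3},{q1,q5},{q2,q5},{q3,q4},{q3,q5},{q4,q5},{q1,q3,q5},{q3,q4,q5}} V2={{q2},{q5},{q1,q5},{q2,q4},{q2,q5},{q3,q5},{q4,q5},{q1,q3,q5},{q3,q4,q5}} V3={{q1},{q4},{q5},{q1,q3},{q1,q5},{q2,q4},{q2,q5},{q3,q4},{q3,q5},{q4,q5},{q1,q3,q5},{q3,q4,q5}}
  V12={{q5},{q1,q5},{q2,q5},{q3,q5},{q4,q5},{q1,q3,q5},{q3,q4,q5}} V13={{q5},{q1,q3},{q1,q5},{q2,q5},{q3,q4},{q3,q5},{q4,q5},{q1,q3,q5},{q3,q4,q5}} V23={{q5},{q1,q5},{q2,q4},{q2,q5},{q3,q5},{q4,q5},{q1,q3,q5},{q3,q4,q5}}
  V123={{q5},{q1,q5},{q2,q5},{q3,q5},{q4,q5},{q1,q3,q5},{q3,q4,q5}}
components per intersection:
  V1: {{q3},{q5},{q1,q3},{q1,q5},{q2,q5},{q3,q4},{q3,q5},{q4,q5},{q1,q3,q5},{q3,q4,q5}}
  V2: {{q2},{q5},{q1,q5},{q2,q4},{q2,q5},{q3,q5},{q4,q5},{q1,q3,q5},{q3,q4,q5}}
  V3: {{q1},{q4},{q5},{q1,q3},{q1,q5},{q2,q4},{q2,q5},{q3,q4},{q3,q5},{q4,q5},{q1,q3,q5},{q3,q4,q5}}
  V12: {{q5},{q1,q5},{q2,q5},{q3,q5},{q4,q5},{q1,q3,q5},{q3,q4,q5}}
  V13: {{q5},{q1,q3},{q1,q5},{q2,q5},{q3,q4},{q3,q5},{q4,q5},{q1,q3,q5},{q3,q4,q5}}
  V23: {{q5},{q1,q5},{q2,q5},{q3,q5},{q4,q5},{q1,q3,q5},{q3,q4,q5}} {{q2,q4}}
  V123: {{q5},{q1,q5},{q2,q5},{q3,q5},{q4,q5},{q1,q3,q5},{q3,q4,q5}}
C dims 3,4,1; δ0: rk 2, SNF 1^2; δ1: rk 1, SNF 1^1
Ȟ^0: (3−2)−0=1 ⇒ Z
Ȟ^1: (4−1)−2=1 ⇒ Z
Ȟ^2: (1−0)−1=0 ⇒ 0

Ȟ^0 ≅ Z, Ȟ^1 ≅ Z, Ȟ^2 ≅ 0


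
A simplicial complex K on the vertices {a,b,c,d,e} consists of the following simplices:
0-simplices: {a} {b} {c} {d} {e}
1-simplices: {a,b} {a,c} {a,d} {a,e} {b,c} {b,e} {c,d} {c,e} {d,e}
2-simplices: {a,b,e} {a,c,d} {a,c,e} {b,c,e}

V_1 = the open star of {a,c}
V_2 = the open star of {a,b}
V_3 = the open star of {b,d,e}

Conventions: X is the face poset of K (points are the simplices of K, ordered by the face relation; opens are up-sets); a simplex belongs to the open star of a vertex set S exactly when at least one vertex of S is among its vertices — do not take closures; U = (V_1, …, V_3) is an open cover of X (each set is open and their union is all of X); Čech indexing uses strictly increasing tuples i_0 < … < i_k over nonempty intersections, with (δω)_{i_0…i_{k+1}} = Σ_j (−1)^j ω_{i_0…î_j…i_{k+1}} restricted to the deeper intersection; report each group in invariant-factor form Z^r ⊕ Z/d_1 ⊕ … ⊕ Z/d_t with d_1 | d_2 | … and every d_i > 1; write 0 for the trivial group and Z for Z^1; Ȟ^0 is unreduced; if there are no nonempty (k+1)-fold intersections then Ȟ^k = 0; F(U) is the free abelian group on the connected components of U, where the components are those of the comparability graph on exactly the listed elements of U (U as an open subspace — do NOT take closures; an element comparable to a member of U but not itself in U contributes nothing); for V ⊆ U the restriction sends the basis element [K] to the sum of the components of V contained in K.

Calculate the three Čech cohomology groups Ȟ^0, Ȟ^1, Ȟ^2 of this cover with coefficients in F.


Ȟ^0 ≅ Z,  Ȟ^1 ≅ Z,  Ȟ^2 ≅ 0

cover nerve:
  V1={{a},{c},{a,b},{a,c},{a,d},{a,e},{b,c},{c,d},{c,e},{a,b,e},{a,c,d},{a,c,e},{b,c,e}} V2={{a},{b},{a,b},{a,c},{a,d},{a,e},{b,c},{b,e},{a,b,e},{a,c,d},{a,c,e},{b,c,e}} V3={{b},{d},{e},{a,b},{a,d},{a,e},{b,c},{b,e},{c,d},{c,e},{d,e},{a,b,e},{a,c,d},{a,c,e},{b,c,e}}
  V12={{a},{a,b},{a,c},{a,d},{a,e},{b,c},{a,b,e},{a,c,d},{a,c,e},{b,c,e}} V13={{a,b},{a,d},{a,e},{b,c},{c,d},{c,e},{a,b,e},{a,c,d},{a,c,e},{b,c,e}} V23={{b},{a,b},{a,d},{a,e},{b,c},{b,e},{a,b,e},{a,c,d},{a,c,e},{b,c,e}}
  V123={{a,b},{a,d},{a,e},{b,c},{a,b,e},{a,c,d},{a,c,e},{b,c,e}}
components per intersection:
  V1: {{a},{c},{a,b},{a,c},{a,d},{a,e},{b,c},{c,d},{c,e},{a,b,e},{a,c,d},{a,c,e},{b,c,e}}
  V2: {{a},{b},{a,b},{a,c},{a,d},{a,e},{b,c},{b,e},{a,b,e},{a,c,d},{a,c,e},{b,c,e}}
  V3: {{b},{d},{e},{a,b},{a,d},{a,e},{b,c},{b,e},{c,d},{c,e},{d,e},{a,b,e},{a,c,d},{a,c,e},{b,c,e}}
  V12: {{a},{a,b},{a,c},{a,d},{a,e},{a,b,e},{a,c,d},{a,c,e}} {{b,c},{b,c,e}}
  V13: {{a,b},{a,e},{b,c},{c,e},{a,b,e},{a,c,e},{b,c,e}} {{a,d},{c,d},{a,c,d}}
  V23: {{b},{a,b},{a,e},{b,c},{b,e},{a,b,e},{a,c,e},{b,c,e}} {{a,d},{a,c,d}}
  V123: {{a,b},{a,e},{a,b,e},{a,c,e}} {{a,d},{a,c,d}} {{b,c},{b,c,e}}
C dims 3,6,3; δ0: rk 2, SNF 1^2; δ1: rk 3, SNF 1^3
Ȟ^0: (3−2)−0=1 ⇒ Z
Ȟ^1: (6−3)−2=1 ⇒ Z
Ȟ^2: (3−0)−3=0 ⇒ 0


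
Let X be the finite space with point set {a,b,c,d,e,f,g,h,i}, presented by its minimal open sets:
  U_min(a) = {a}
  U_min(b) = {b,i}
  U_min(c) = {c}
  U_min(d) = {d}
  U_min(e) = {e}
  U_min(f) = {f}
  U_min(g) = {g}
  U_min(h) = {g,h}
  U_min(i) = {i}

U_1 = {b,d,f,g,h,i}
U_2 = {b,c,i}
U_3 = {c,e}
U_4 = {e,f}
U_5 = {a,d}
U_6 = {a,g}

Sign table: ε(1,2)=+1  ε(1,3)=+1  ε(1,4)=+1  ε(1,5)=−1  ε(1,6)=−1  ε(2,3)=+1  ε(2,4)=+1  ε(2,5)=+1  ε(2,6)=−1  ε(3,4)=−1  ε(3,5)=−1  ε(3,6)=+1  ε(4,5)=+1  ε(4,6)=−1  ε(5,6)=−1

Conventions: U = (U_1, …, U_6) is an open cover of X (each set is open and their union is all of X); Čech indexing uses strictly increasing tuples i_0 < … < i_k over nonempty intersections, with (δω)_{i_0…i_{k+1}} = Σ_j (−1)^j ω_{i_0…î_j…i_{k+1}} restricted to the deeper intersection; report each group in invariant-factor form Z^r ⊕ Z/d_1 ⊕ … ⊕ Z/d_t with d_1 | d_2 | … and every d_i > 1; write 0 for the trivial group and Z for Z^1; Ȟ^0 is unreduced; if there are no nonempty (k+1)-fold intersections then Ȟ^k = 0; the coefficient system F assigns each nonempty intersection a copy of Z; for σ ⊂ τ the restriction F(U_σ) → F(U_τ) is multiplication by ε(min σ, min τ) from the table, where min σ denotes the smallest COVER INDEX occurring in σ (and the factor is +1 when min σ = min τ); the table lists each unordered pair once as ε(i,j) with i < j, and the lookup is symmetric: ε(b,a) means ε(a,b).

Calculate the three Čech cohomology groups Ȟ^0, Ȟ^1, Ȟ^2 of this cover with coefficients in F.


Ȟ^0 = 0, Ȟ^1 = Z ⊕ Z/2, Ȟ^2 = 0

nerve of the cover:
  U12={b,i} U14={f} U15={d} U16={g} U23={c} U34={e} U56={a}
C dims 6,7; δ0: rk 6, SNF 1^5·2
Ȟ^0 = (6 − 6) − 0 = 0, so Ȟ^0 ≅ 0
Ȟ^1 = (7 − 0) − 6 = 1 plus torsion [2], so Ȟ^1 ≅ Z ⊕ Z/2
Ȟ^2 = (0 − 0) − 0 = 0, so Ȟ^2 ≅ 0


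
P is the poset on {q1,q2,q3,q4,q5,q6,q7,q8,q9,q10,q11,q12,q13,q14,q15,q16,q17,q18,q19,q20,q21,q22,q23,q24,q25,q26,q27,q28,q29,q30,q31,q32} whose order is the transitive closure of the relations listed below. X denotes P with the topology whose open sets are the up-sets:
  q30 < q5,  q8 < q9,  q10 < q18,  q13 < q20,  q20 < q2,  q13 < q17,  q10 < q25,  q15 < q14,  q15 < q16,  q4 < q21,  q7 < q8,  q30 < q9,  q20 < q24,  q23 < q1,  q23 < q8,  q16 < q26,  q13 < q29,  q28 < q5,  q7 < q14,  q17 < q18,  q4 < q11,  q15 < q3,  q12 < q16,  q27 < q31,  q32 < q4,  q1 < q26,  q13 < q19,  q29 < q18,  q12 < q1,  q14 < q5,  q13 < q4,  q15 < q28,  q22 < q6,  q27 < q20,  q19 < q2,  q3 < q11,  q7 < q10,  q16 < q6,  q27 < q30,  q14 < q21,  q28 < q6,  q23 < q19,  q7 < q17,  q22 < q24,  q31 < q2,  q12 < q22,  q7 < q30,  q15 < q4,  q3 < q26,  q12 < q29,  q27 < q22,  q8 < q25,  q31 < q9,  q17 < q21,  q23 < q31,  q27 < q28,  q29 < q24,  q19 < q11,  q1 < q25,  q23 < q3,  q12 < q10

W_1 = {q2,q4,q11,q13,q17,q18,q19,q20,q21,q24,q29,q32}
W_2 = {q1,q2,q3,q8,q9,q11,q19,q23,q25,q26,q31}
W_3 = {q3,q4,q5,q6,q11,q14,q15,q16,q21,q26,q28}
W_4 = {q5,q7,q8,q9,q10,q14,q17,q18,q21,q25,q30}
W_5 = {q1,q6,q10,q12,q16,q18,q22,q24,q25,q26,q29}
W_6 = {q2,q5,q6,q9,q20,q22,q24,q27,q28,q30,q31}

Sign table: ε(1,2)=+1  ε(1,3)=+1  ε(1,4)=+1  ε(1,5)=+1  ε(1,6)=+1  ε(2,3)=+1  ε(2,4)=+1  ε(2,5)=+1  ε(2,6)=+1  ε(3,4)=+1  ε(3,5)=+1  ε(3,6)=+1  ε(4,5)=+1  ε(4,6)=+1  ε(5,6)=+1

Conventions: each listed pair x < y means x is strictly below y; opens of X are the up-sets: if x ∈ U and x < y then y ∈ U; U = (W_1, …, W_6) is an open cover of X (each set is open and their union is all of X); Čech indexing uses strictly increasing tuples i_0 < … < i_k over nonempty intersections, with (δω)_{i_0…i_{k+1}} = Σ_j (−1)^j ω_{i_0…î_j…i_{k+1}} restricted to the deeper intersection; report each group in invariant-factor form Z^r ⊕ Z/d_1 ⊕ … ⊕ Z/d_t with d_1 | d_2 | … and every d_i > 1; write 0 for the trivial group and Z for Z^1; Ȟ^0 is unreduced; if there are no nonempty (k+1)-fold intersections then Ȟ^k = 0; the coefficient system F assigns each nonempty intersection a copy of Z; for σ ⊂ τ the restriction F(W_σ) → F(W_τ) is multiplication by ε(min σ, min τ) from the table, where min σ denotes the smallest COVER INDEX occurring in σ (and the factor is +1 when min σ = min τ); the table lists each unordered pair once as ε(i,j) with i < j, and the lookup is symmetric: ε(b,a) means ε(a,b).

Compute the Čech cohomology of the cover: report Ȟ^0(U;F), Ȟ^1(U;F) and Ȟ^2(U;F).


nerve simplices:
  W12={q2,q11,q19} W13={q4,q11,q21} W14={q17,q18,q21} W15={q18,q24,q29} W16={q2,q20,q24} W23={q3,q11,q26} W24={q8,q9,q25} W25={q1,q25,q26} W26={q2,q9,q31} W34={q5,q14,q21} W35={q6,q16,q26} W36={q5,q6,q28} W45={q10,q18,q25} W46={q5,q9,q30} W56={q6,q22,q24}
  W123={q11} W126={q2} W134={q21} W145={q18} W156={q24} W235={q26} W245={q25} W246={q9} W346={q5} W356={q6}
C dims 6,15,10; δ0: rk 5, SNF 1^5; δ1: rk 10, SNF 1^9·2
degree 0: 6−5−0 = 1 → Ȟ^0 ≅ Z
degree 1: 15−10−5 = 0 → Ȟ^1 ≅ 0
degree 2: 10−0−10 = 0 plus torsion [2] → Ȟ^2 ≅ Z/2

Ȟ^0 ≅ Z,  Ȟ^1 ≅ 0,  Ȟ^2 ≅ Z/2


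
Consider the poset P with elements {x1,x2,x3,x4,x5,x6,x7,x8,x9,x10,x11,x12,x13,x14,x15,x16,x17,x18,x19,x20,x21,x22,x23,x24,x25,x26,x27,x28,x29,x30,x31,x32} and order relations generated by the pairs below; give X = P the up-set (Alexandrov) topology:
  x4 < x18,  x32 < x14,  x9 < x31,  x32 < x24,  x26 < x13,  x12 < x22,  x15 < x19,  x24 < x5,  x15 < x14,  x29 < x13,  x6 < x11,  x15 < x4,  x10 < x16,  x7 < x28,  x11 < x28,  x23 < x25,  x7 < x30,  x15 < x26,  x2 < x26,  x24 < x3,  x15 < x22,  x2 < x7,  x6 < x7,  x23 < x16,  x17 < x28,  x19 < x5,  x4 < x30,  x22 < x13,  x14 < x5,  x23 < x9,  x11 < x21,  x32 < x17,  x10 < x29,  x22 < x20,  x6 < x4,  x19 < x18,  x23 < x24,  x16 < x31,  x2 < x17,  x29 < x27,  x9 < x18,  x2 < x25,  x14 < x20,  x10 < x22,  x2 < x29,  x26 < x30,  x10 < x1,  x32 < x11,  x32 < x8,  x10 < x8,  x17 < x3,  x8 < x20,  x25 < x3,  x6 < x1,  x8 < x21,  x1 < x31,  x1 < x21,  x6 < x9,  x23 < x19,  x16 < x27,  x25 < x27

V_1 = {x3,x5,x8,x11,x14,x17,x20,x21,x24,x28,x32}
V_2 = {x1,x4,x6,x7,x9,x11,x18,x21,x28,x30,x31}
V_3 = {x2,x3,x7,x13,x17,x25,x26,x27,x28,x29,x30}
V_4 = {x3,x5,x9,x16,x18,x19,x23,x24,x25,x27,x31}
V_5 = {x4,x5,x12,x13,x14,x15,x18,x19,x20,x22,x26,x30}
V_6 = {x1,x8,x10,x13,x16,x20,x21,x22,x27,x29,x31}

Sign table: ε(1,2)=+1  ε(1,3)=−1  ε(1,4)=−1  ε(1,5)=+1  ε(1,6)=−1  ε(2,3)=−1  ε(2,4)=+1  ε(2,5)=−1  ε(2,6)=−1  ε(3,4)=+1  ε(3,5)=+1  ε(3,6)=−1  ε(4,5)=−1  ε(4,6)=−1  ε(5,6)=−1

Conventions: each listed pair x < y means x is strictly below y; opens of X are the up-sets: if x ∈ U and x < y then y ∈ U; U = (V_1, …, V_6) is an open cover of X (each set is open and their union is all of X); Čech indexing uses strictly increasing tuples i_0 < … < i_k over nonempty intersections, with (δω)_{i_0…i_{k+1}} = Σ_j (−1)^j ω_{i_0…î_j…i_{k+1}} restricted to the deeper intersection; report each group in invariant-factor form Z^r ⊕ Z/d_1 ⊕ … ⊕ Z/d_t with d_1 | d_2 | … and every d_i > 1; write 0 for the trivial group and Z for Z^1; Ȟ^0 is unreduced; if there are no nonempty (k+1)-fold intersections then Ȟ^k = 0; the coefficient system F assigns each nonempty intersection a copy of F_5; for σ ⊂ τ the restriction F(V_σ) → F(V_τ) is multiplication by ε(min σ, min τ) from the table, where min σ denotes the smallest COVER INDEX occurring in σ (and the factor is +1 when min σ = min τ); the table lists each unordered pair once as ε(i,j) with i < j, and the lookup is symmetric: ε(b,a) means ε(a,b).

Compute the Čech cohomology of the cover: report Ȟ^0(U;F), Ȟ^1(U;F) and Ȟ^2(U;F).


Ȟ^0 ≅ 0, Ȟ^1 ≅ 0, Ȟ^2 ≅ Z/5

nerve of the cover:
  V12={x11,x21,x28} V13={x3,x17,x28} V14={x3,x5,x24} V15={x5,x14,x20} V16={x8,x20,x21} V23={x7,x28,x30} V24={x9,x18,x31} V25={x4,x18,x30} V26={x1,x21,x31} V34={x3,x25,x27} V35={x13,x26,x30} V36={x13,x27,x29} V45={x5,x18,x19} V46={x16,x27,x31} V56={x13,x20,x22}
  V123={x28} V126={x21} V134={x3} V145={x5} V156={x20} V235={x30} V245={x18} V246={x31} V346={x27} V356={x13}
C dims 6,15,10; δ0: rk_F5 6; δ1: rk_F5 9
Ȟ^0 = (6 − 6) − 0 = 0, so Ȟ^0 ≅ 0
Ȟ^1 = (15 − 9) − 6 = 0, so Ȟ^1 ≅ 0
Ȟ^2 = (10 − 0) − 9 = 1, so Ȟ^2 ≅ Z/5


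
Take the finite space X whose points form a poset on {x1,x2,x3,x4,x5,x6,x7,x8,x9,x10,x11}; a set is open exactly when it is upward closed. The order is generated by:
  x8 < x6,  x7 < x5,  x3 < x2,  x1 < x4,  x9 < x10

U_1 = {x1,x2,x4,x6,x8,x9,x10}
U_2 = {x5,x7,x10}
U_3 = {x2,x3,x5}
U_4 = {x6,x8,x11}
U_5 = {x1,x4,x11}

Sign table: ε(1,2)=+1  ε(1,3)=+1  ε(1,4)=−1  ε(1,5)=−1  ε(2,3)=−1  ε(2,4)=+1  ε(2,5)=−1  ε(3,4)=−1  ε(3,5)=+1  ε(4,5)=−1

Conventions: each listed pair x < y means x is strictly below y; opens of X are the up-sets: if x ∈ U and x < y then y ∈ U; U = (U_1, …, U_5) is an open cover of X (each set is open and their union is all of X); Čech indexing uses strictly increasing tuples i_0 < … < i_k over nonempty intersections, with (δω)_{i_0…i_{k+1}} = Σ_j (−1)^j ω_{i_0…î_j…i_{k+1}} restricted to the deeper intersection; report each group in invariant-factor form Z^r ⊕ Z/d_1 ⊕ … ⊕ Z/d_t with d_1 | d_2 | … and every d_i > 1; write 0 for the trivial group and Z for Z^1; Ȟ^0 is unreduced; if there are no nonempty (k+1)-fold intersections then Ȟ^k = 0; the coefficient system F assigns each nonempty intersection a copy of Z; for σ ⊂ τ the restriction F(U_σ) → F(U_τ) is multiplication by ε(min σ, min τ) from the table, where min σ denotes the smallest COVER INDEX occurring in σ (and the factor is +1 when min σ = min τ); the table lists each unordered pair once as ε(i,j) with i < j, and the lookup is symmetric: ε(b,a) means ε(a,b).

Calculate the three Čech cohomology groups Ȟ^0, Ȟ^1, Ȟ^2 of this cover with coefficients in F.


nonempty intersections:
  U12={x10} U13={x2} U14={x6,x8} U15={x1,x4} U23={x5} U45={x11}
C dims 5,6; δ0: rk 5, SNF 1^4·2
Ȟ^0: (5−5)−0=0 ⇒ 0
Ȟ^1: (6−0)−5=1 plus torsion [2] ⇒ Z ⊕ Z/2
Ȟ^2: (0−0)−0=0 ⇒ 0

Ȟ^0(U;F) ≅ 0,  Ȟ^1(U;F) ≅ Z ⊕ Z/2,  Ȟ^2(U;F) ≅ 0


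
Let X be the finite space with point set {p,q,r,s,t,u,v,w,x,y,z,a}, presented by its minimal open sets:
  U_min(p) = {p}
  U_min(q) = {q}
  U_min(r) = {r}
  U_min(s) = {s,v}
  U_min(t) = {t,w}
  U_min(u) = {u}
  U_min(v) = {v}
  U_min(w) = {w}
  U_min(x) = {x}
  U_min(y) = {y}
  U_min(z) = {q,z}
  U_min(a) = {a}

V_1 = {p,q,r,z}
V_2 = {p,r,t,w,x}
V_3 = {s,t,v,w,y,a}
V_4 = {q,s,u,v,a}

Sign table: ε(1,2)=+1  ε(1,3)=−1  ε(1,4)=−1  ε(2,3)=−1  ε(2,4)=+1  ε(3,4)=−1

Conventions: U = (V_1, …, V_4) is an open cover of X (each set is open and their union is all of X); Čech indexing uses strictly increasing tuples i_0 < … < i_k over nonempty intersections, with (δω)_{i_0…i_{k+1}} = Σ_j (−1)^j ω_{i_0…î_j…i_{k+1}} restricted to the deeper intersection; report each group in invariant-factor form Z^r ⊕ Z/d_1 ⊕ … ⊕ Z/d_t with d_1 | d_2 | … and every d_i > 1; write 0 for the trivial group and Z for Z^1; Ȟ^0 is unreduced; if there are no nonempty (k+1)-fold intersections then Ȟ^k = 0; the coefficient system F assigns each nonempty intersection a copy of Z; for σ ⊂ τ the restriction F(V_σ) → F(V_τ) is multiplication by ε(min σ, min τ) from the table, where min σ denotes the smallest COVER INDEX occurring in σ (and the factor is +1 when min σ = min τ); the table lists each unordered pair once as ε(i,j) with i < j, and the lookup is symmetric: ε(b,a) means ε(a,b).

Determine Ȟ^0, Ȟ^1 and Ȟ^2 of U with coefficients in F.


Ȟ^0(U;F) ≅ 0,  Ȟ^1(U;F) ≅ Z/2,  Ȟ^2(U;F) ≅ 0

cover nerve:
  V12={p,r} V14={q} V23={t,w} V34={s,v,a}
C dims 4,4; δ0: rk 4, SNF 1^3·2
Ȟ^0: (4−4)−0=0 ⇒ 0
Ȟ^1: (4−0)−4=0 plus torsion [2] ⇒ Z/2
Ȟ^2: (0−0)−0=0 ⇒ 0


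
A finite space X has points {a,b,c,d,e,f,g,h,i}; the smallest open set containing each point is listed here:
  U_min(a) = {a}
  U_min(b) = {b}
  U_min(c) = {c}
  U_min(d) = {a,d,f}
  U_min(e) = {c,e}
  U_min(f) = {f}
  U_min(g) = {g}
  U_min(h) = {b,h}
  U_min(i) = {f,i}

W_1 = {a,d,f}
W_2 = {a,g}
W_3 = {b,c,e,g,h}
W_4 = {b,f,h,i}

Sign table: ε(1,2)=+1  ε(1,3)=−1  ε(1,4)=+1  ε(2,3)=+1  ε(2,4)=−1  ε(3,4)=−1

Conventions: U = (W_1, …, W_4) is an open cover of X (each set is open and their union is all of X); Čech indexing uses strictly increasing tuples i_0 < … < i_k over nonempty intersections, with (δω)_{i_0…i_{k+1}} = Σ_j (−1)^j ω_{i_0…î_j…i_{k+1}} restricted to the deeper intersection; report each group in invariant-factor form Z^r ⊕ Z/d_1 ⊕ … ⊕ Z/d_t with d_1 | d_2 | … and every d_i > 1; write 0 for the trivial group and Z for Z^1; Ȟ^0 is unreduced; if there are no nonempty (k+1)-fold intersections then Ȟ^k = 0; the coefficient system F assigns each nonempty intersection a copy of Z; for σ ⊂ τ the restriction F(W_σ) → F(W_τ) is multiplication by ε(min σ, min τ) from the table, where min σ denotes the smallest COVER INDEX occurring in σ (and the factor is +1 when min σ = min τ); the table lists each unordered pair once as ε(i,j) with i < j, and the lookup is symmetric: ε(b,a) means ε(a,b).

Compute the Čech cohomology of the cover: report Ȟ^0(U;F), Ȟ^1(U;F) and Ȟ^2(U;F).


cover nerve:
  W12={a} W14={f} W23={g} W34={b,h}
C dims 4,4; δ0: rk 4, SNF 1^3·2
Ȟ^0: (4−4)−0=0 ⇒ 0
Ȟ^1: (4−0)−4=0 plus torsion [2] ⇒ Z/2
Ȟ^2: (0−0)−0=0 ⇒ 0

Ȟ^0(U;F) ≅ 0, Ȟ^1(U;F) ≅ Z/2, Ȟ^2(U;F) ≅ 0


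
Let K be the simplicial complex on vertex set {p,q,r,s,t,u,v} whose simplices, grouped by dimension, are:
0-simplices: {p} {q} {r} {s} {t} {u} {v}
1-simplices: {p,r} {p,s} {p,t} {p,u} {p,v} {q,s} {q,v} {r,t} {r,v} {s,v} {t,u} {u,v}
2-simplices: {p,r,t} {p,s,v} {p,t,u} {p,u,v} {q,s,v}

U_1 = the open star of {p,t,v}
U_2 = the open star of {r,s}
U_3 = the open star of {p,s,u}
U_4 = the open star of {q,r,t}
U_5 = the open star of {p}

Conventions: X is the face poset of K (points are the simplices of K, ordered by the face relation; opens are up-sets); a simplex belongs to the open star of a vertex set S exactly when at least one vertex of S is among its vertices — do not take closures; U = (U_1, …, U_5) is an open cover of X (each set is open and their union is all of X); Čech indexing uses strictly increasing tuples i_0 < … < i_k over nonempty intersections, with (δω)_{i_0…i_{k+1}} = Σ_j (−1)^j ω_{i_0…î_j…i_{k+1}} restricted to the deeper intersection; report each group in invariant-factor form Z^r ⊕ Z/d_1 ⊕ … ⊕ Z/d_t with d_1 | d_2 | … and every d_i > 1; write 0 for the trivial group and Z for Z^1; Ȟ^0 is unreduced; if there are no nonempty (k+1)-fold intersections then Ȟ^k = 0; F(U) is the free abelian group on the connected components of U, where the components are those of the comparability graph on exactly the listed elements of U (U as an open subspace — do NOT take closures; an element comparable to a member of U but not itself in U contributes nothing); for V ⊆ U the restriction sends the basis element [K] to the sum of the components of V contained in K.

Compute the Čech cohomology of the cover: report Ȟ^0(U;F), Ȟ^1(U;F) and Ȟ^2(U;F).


intersection data:
  U1={{p},{t},{v},{p,r},{p,s},{p,t},{p,u},{p,v},{q,v},{r,t},{r,v},{s,v},{t,u},{u,v},{p,r,t},{p,s,v},{p,t,u},{p,u,v},{q,s,v}} U2={{r},{s},{p,r},{p,s},{q,s},{r,t},{r,v},{s,v},{p,r,t},{p,s,v},{q,s,v}} U3={{p},{s},{u},{p,r},{p,s},{p,t},{p,u},{p,v},{q,s},{s,v},{t,u},{u,v},{p,r,t},{p,s,v},{p,t,u},{p,u,v},{q,s,v}} U4={{q},{r},{t},{p,r},{p,t},{q,s},{q,v},{r,t},{r,v},{t,u},{p,r,t},{p,t,u},{q,s,v}} U5={{p},{p,r},{p,s},{p,t},{p,u},{p,v},{p,r,t},{p,s,v},{p,t,u},{p,u,v}}
  U12={{p,r},{p,s},{r,t},{r,v},{s,v},{p,r,t},{p,s,v},{q,s,v}} U13={{p},{p,r},{p,s},{p,t},{p,u},{p,v},{s,v},{t,u},{u,v},{p,r,t},{p,s,v},{p,t,u},{p,u,v},{q,s,v}} U14={{t},{p,r},{p,t},{q,v},{r,t},{r,v},{t,u},{p,r,t},{p,t,u},{q,s,v}} U15={{p},{p,r},{p,s},{p,t},{p,u},{p,v},{p,r,t},{p,s,v},{p,t,u},{p,u,v}} U23={{s},{p,r},{p,s},{q,s},{s,v},{p,r,t},{p,s,v},{q,s,v}} U24={{r},{p,r},{q,s},{r,t},{r,v},{p,r,t},{q,s,v}} U25={{p,r},{p,s},{p,r,t},{p,s,v}} U34={{p,r},{p,t},{q,s},{t,u},{p,r,t},{p,t,u},{q,s,v}} U35={{p},{p,r},{p,s},{p,t},{p,u},{p,v},{p,r,t},{p,s,v},{p,t,u},{p,u,v}} U45={{p,r},{p,t},{p,r,t},{p,t,u}}
  U123={{p,r},{p,s},{s,v},{p,r,t},{p,s,v},{q,s,v}} U124={{p,r},{r,t},{r,v},{p,r,t},{q,s,v}} U125={{p,r},{p,s},{p,r,t},{p,s,v}} U134={{p,r},{p,t},{t,u},{p,r,t},{p,t,u},{q,s,v}} U135={{p},{p,r},{p,s},{p,t},{p,u},{p,v},{p,r,t},{p,s,v},{p,t,u},{p,u,v}} U145={{p,r},{p,t},{p,r,t},{p,t,u}} U234={{p,r},{q,s},{p,r,t},{q,s,v}} U235={{p,r},{p,s},{p,r,t},{p,s,v}} U245={{p,r},{p,r,t}} U345={{p,r},{p,t},{p,r,t},{p,t,u}}
  U1234={{p,r},{p,r,t},{q,s,v}} U1235={{p,r},{p,s},{p,r,t},{p,s,v}} U1245={{p,r},{p,r,t}} U1345={{p,r},{p,t},{p,r,t},{p,t,u}} U2345={{p,r},{p,r,t}}
  U12345={{p,r},{p,r,t}}
components per intersection:
  U1: {{p},{t},{v},{p,r},{p,s},{p,t},{p,u},{p,v},{q,v},{r,t},{r,v},{s,v},{t,u},{u,v},{p,r,t},{p,s,v},{p,t,u},{p,u,v},{q,s,v}}
  U2: {{r},{p,r},{r,t},{r,v},{p,r,t}} {{s},{p,s},{q,s},{s,v},{p,s,v},{q,s,v}}
  U3: {{p},{s},{u},{p,r},{p,s},{p,t},{p,u},{p,v},{q,s},{s,v},{t,u},{u,v},{p,r,t},{p,s,v},{p,t,u},{p,u,v},{q,s,v}}
  U4: {{q},{q,s},{q,v},{q,s,v}} {{r},{t},{p,r},{p,t},{r,t},{r,v},{t,u},{p,r,t},{p,t,u}}
  U5: {{p},{p,r},{p,s},{p,t},{p,u},{p,v},{p,r,t},{p,s,v},{p,t,u},{p,u,v}}
  U12: {{p,r},{r,t},{p,r,t}} {{p,s},{s,v},{p,s,v},{q,s,v}} {{r,v}}
  U13: {{p},{p,r},{p,s},{p,t},{p,u},{p,v},{s,v},{t,u},{u,v},{p,r,t},{p,s,v},{p,t,u},{p,u,v},{q,s,v}}
  U14: {{t},{p,r},{p,t},{r,t},{t,u},{p,r,t},{p,t,u}} {{q,v},{q,s,v}} {{r,v}}
  U15: {{p},{p,r},{p,s},{p,t},{p,u},{p,v},{p,r,t},{p,s,v},{p,t,u},{p,u,v}}
  U23: {{s},{p,s},{q,s},{s,v},{p,s,v},{q,s,v}} {{p,r},{p,r,t}}
  U24: {{r},{p,r},{r,t},{r,v},{p,r,t}} {{q,s},{q,s,v}}
  U25: {{p,r},{p,r,t}} {{p,s},{p,s,v}}
  U34: {{p,r},{p,t},{t,u},{p,r,t},{p,t,u}} {{q,s},{q,s,v}}
  U35: {{p},{p,r},{p,s},{p,t},{p,u},{p,v},{p,r,t},{p,s,v},{p,t,u},{p,u,v}}
  U45: {{p,r},{p,t},{p,r,t},{p,t,u}}
  U123: {{p,r},{p,r,t}} {{p,s},{s,v},{p,s,v},{q,s,v}}
  U124: {{p,r},{r,t},{p,r,t}} {{r,v}} {{q,s,v}}
  U125: {{p,r},{p,r,t}} {{p,s},{p,s,v}}
  U134: {{p,r},{p,t},{t,u},{p,r,t},{p,t,u}} {{q,s,v}}
  U135: {{p},{p,r},{p,s},{p,t},{p,u},{p,v},{p,r,t},{p,s,v},{p,t,u},{p,u,v}}
  U145: {{p,r},{p,t},{p,r,t},{p,t,u}}
  U234: {{p,r},{p,r,t}} {{q,s},{q,s,v}}
  U235: {{p,r},{p,r,t}} {{p,s},{p,s,v}}
  U245: {{p,r},{p,r,t}}
  U345: {{p,r},{p,t},{p,r,t},{p,t,u}}
  U1234: {{p,r},{p,r,t}} {{q,s,v}}
  U1235: {{p,r},{p,r,t}} {{p,s},{p,s,v}}
  U1245: {{p,r},{p,r,t}}
  U1345: {{p,r},{p,t},{p,r,t},{p,t,u}}
  U2345: {{p,r},{p,r,t}}
  U12345: {{p,r},{p,r,t}}
C dims 7,18,17,7; δ0: rk 6, SNF 1^6; δ1: rk 11, SNF 1^11; δ2: rk 6, SNF 1^6
Ȟ^0 = (7 − 6) − 0 = 1, so Ȟ^0 ≅ Z
Ȟ^1 = (18 − 11) − 6 = 1, so Ȟ^1 ≅ Z
Ȟ^2 = (17 − 6) − 11 = 0, so Ȟ^2 ≅ 0

Ȟ^0(U;F) ≅ Z; Ȟ^1(U;F) ≅ Z; Ȟ^2(U;F) ≅ 0
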